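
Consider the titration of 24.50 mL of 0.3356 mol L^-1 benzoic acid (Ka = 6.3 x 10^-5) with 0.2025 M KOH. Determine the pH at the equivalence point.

n(C6H5COOH) = 0.3356 x 0.02450 = 0.008222 mol; V(KOH) at equivalence = 0.008222/0.2025 = 0.04060 L.
At equivalence all the acid is converted to C6H5COO-; total volume = 0.02450 + 0.04060 = 0.06510 L, so [C6H5COO-] = 0.008222/0.06510 = 0.1263 M.
Kb = Kw/Ka = 1.0e-14 / 6.3 x 10^-5 = 1.59e-10.
[OH^-] = sqrt(Kb x [C6H5COO-]) = sqrt(1.59e-10 x 0.1263) = 4.48e-6 M.
pOH = 5.35, so pH = 14.00 - 5.35 = 8.65.

8.65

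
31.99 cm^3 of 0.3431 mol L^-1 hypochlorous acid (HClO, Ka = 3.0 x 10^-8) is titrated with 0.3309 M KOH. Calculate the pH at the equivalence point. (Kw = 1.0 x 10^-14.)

10.37

n(HClO) = 0.3431 x 0.03199 = 0.01098 mol; V(KOH) at equivalence = 0.01098/0.3309 = 0.03317 L.
At equivalence all the acid is converted to ClO-; total volume = 0.03199 + 0.03317 = 0.06516 L, so [ClO-] = 0.01098/0.06516 = 0.1684 M.
Kb = Kw/Ka = 1.0e-14 / 3.0 x 10^-8 = 3.33e-7.
[OH^-] = sqrt(Kb x [ClO-]) = sqrt(3.33e-7 x 0.1684) = 0.000237 M.
pOH = 3.63, so pH = 14.00 - 3.63 = 10.37.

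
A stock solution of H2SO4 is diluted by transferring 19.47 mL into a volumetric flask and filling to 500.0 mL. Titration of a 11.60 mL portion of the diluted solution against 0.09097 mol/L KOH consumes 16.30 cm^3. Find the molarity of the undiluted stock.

1.64 M

n(KOH) = 0.09097 x 0.01630 = 0.001483 mol.
n(H2SO4) in the aliquot = 0.001483 x 1/2 = 0.0007414 mol.
[diluted H2SO4] = 0.0007414 / 0.01160 = 0.06391 M.
Dilution factor = 500.0/19.47 = 25.68, so [stock] = 0.06391 x 25.68 = 1.64 M.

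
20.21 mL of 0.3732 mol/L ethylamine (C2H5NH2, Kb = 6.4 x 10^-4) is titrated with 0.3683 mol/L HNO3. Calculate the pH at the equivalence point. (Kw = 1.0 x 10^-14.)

5.77

n(C2H5NH2) = 0.3732 x 0.02021 = 0.007542 mol; V(HNO3) at equivalence = 0.007542/0.3683 = 0.02048 L.
At equivalence the base is fully converted to C2H5NH3+; total volume = 0.04069 L, so [C2H5NH3+] = 0.007542/0.04069 = 0.1854 M.
Ka(C2H5NH3+) = Kw/Kb = 1.0e-14 / 6.4 x 10^-4 = 1.56e-11.
[H^+] = sqrt(Ka x [C2H5NH3+]) = sqrt(1.56e-11 x 0.1854) = 1.70e-6 M.
pH = -log(1.70e-6) = 5.77.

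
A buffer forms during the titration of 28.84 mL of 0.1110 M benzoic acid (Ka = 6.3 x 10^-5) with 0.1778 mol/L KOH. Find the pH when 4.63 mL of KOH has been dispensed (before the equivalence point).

3.74

Initial n(C6H5COOH) = 0.1110 x 0.02884 = 0.003201 mol.
n(KOH) added = 0.1778 x 0.004630 = 0.0008232 mol, converting that many moles of C6H5COOH to C6H5COO-.
Remaining n(C6H5COOH) = 0.002378 mol; n(C6H5COO-) = 0.0008232 mol.
By Henderson-Hasselbalch, pH = pKa + log([A^-]/[HA]) = 4.20 + log(0.0008232/0.002378) = 4.20 + (-0.46) = 3.74.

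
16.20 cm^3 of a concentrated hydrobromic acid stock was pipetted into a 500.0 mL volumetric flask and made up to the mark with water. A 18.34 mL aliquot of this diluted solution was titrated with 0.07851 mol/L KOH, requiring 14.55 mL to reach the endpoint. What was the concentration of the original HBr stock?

1.92 M

n(KOH) = 0.07851 x 0.01455 = 0.001142 mol.
n(HBr) in the aliquot = 0.001142 mol.
[diluted HBr] = 0.001142 / 0.01834 = 0.06229 M.
Dilution factor = 500.0/16.20 = 30.86, so [stock] = 0.06229 x 30.86 = 1.92 M.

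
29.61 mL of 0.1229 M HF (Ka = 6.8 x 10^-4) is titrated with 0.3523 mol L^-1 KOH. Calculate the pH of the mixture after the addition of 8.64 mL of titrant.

3.88

Initial n(HF) = 0.1229 x 0.02961 = 0.003639 mol.
n(KOH) added = 0.3523 x 0.008640 = 0.003044 mol, converting that many moles of HF to F-.
Remaining n(HF) = 0.0005952 mol; n(F-) = 0.003044 mol.
By Henderson-Hasselbalch, pH = pKa + log([A^-]/[HA]) = 3.17 + log(0.003044/0.0005952) = 3.17 + (+0.71) = 3.88.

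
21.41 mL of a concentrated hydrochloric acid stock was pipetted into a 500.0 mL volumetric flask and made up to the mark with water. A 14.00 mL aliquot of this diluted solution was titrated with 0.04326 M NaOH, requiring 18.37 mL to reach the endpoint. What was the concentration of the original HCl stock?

n(NaOH) = 0.04326 x 0.01837 = 0.0007947 mol.
n(HCl) in the aliquot = 0.0007947 mol.
[diluted HCl] = 0.0007947 / 0.01400 = 0.05676 M.
Dilution factor = 500.0/21.41 = 23.35, so [stock] = 0.05676 x 23.35 = 1.33 M.

1.33 M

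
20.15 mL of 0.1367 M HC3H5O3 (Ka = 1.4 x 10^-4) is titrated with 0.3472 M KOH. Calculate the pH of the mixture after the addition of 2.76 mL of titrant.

Initial n(HC3H5O3) = 0.1367 x 0.02015 = 0.002755 mol.
n(KOH) added = 0.3472 x 0.002760 = 0.0009583 mol, converting that many moles of HC3H5O3 to C3H5O3-.
Remaining n(HC3H5O3) = 0.001796 mol; n(C3H5O3-) = 0.0009583 mol.
By Henderson-Hasselbalch, pH = pKa + log([A^-]/[HA]) = 3.85 + log(0.0009583/0.001796) = 3.85 + (-0.27) = 3.58.

3.58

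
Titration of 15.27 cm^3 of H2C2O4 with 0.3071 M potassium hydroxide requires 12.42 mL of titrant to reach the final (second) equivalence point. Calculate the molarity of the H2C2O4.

n(KOH) = 0.3071 x 0.01242 = 0.003814 mol.
At the final (second) equivalence point, 2 mol OH^- react per mol H2C2O4, so n(H2C2O4) = 0.003814 / 2 = 0.001907 mol.
[H2C2O4] = 0.001907 / 0.01527 L = 0.125 M.

0.125 M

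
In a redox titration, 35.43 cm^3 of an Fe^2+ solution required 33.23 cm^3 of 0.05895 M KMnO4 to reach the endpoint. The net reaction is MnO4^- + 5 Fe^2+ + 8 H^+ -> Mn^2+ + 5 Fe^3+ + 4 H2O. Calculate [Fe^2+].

n(KMnO4) = 0.05895 x 0.03323 = 0.001959 mol.
From the balanced equation, 1 mol KMnO4 reacts with 5 mol Fe^2+, so n(Fe^2+) = 0.001959 x 5/1 = 0.009795 mol.
[Fe^2+] = 0.009795 / 0.03543 L = 0.276 M.

0.276 M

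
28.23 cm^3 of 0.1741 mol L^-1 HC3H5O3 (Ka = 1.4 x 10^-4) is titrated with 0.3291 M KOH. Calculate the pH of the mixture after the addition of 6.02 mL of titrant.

3.68

Initial n(HC3H5O3) = 0.1741 x 0.02823 = 0.004915 mol.
n(KOH) added = 0.3291 x 0.006020 = 0.001981 mol, converting that many moles of HC3H5O3 to C3H5O3-.
Remaining n(HC3H5O3) = 0.002934 mol; n(C3H5O3-) = 0.001981 mol.
By Henderson-Hasselbalch, pH = pKa + log([A^-]/[HA]) = 3.85 + log(0.001981/0.002934) = 3.85 + (-0.17) = 3.68.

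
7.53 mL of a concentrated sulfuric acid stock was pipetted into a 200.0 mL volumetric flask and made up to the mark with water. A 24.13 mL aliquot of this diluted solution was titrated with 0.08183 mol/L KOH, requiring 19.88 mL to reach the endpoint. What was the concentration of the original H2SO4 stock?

0.895 M

n(KOH) = 0.08183 x 0.01988 = 0.001627 mol.
n(H2SO4) in the aliquot = 0.001627 x 1/2 = 0.0008134 mol.
[diluted H2SO4] = 0.0008134 / 0.02413 = 0.03371 M.
Dilution factor = 200.0/7.530 = 26.56, so [stock] = 0.03371 x 26.56 = 0.895 M.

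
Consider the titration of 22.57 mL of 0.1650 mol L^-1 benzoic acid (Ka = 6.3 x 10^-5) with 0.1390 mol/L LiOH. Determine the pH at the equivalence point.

n(C6H5COOH) = 0.1650 x 0.02257 = 0.003724 mol; V(LiOH) at equivalence = 0.003724/0.1390 = 0.02679 L.
At equivalence all the acid is converted to C6H5COO-; total volume = 0.02257 + 0.02679 = 0.04936 L, so [C6H5COO-] = 0.003724/0.04936 = 0.07544 M.
Kb = Kw/Ka = 1.0e-14 / 6.3 x 10^-5 = 1.59e-10.
[OH^-] = sqrt(Kb x [C6H5COO-]) = sqrt(1.59e-10 x 0.07544) = 3.46e-6 M.
pOH = 5.46, so pH = 14.00 - 5.46 = 8.54.

8.54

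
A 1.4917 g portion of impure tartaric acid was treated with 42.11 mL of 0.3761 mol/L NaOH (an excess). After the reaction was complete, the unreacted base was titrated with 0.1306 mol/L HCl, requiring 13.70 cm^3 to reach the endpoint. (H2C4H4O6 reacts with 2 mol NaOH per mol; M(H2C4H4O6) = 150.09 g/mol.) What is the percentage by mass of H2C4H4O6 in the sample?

70.7%

Total n(NaOH) added = 0.3761 x 0.04211 = 0.01584 mol.
n(HCl) used = 0.1306 x 0.01370 = 0.001789 mol, which equals the excess n(NaOH).
So n(NaOH) consumed by the sample = 0.01584 - 0.001789 = 0.01405 mol.
n(H2C4H4O6) = 0.01405 / 2 = 0.007024 mol.
mass H2C4H4O6 = 0.007024 x 150.09 = 1.054 g, so %H2C4H4O6 = 1.054/1.4917 x 100 = 70.7%.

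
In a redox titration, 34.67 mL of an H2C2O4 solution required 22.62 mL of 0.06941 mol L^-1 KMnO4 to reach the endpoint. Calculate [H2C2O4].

0.113 M

n(KMnO4) = 0.06941 x 0.02262 = 0.001570 mol.
From the balanced equation, 2 mol KMnO4 reacts with 5 mol H2C2O4, so n(H2C2O4) = 0.001570 x 5/2 = 0.003925 mol.
[H2C2O4] = 0.003925 / 0.03467 L = 0.113 M.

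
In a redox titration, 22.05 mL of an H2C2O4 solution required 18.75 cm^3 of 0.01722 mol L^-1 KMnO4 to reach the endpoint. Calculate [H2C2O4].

0.0366 M

n(KMnO4) = 0.01722 x 0.01875 = 0.0003229 mol.
From the balanced equation, 2 mol KMnO4 reacts with 5 mol H2C2O4, so n(H2C2O4) = 0.0003229 x 5/2 = 0.0008072 mol.
[H2C2O4] = 0.0008072 / 0.02205 L = 0.0366 M.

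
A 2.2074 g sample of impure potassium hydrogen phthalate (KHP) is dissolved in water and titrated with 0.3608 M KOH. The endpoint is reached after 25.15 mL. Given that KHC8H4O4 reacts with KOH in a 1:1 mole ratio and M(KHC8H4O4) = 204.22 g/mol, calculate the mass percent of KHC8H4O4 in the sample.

84.0%

n(KOH) = 0.3608 x 0.02515 = 0.009074 mol.
n(KHC8H4O4) = 0.009074 / 1 = 0.009074 mol.
mass of KHC8H4O4 = 0.009074 x 204.22 = 1.853 g.
% purity = 1.853 / 2.2074 x 100 = 84.0%.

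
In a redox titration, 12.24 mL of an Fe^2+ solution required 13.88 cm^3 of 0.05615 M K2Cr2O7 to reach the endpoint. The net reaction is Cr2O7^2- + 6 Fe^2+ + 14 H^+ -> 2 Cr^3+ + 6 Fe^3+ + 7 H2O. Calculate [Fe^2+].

n(K2Cr2O7) = 0.05615 x 0.01388 = 0.0007794 mol.
From the balanced equation, 1 mol K2Cr2O7 reacts with 6 mol Fe^2+, so n(Fe^2+) = 0.0007794 x 6/1 = 0.004676 mol.
[Fe^2+] = 0.004676 / 0.01224 L = 0.382 M.

0.382 M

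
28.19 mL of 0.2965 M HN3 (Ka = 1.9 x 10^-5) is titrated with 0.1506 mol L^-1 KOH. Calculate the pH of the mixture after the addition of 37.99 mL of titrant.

5.06

Initial n(HN3) = 0.2965 x 0.02819 = 0.008358 mol.
n(KOH) added = 0.1506 x 0.03799 = 0.005721 mol, converting that many moles of HN3 to N3-.
Remaining n(HN3) = 0.002637 mol; n(N3-) = 0.005721 mol.
By Henderson-Hasselbalch, pH = pKa + log([A^-]/[HA]) = 4.72 + log(0.005721/0.002637) = 4.72 + (+0.34) = 5.06.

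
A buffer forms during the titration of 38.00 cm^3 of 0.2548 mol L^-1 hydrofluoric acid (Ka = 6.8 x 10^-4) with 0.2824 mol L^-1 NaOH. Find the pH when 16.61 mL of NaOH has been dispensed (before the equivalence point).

3.14

Initial n(HF) = 0.2548 x 0.03800 = 0.009682 mol.
n(NaOH) added = 0.2824 x 0.01661 = 0.004691 mol, converting that many moles of HF to F-.
Remaining n(HF) = 0.004992 mol; n(F-) = 0.004691 mol.
By Henderson-Hasselbalch, pH = pKa + log([A^-]/[HA]) = 3.17 + log(0.004691/0.004992) = 3.17 + (-0.03) = 3.14.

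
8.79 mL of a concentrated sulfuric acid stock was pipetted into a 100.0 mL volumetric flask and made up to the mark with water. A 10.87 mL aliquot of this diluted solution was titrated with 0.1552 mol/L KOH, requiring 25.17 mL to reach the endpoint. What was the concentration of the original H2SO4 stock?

n(KOH) = 0.1552 x 0.02517 = 0.003906 mol.
n(H2SO4) in the aliquot = 0.003906 x 1/2 = 0.001953 mol.
[diluted H2SO4] = 0.001953 / 0.01087 = 0.1797 M.
Dilution factor = 100.0/8.790 = 11.38, so [stock] = 0.1797 x 11.38 = 2.04 M.

2.04 M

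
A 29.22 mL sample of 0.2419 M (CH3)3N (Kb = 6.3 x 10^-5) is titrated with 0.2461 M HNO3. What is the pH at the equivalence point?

5.36

n((CH3)3N) = 0.2419 x 0.02922 = 0.007068 mol; V(HNO3) at equivalence = 0.007068/0.2461 = 0.02872 L.
At equivalence the base is fully converted to (CH3)3NH+; total volume = 0.05794 L, so [(CH3)3NH+] = 0.007068/0.05794 = 0.1220 M.
Ka((CH3)3NH+) = Kw/Kb = 1.0e-14 / 6.3 x 10^-5 = 1.59e-10.
[H^+] = sqrt(Ka x [(CH3)3NH+]) = sqrt(1.59e-10 x 0.1220) = 4.40e-6 M.
pH = -log(4.40e-6) = 5.36.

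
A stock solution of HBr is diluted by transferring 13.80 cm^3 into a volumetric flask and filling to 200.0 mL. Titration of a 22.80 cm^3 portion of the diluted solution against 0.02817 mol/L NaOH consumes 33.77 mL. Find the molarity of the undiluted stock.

n(NaOH) = 0.02817 x 0.03377 = 0.0009513 mol.
n(HBr) in the aliquot = 0.0009513 mol.
[diluted HBr] = 0.0009513 / 0.02280 = 0.04172 M.
Dilution factor = 200.0/13.80 = 14.49, so [stock] = 0.04172 x 14.49 = 0.605 M.

0.605 M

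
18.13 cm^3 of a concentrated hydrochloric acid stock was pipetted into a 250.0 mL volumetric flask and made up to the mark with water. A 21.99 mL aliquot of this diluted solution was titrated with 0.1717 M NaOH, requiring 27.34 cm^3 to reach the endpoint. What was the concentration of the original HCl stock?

2.94 M

n(NaOH) = 0.1717 x 0.02734 = 0.004694 mol.
n(HCl) in the aliquot = 0.004694 mol.
[diluted HCl] = 0.004694 / 0.02199 = 0.2135 M.
Dilution factor = 250.0/18.13 = 13.79, so [stock] = 0.2135 x 13.79 = 2.94 M.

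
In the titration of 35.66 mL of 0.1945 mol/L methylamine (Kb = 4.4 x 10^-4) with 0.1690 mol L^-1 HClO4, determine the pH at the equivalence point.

5.84

n(CH3NH2) = 0.1945 x 0.03566 = 0.006936 mol; V(HClO4) at equivalence = 0.006936/0.1690 = 0.04104 L.
At equivalence the base is fully converted to CH3NH3+; total volume = 0.07670 L, so [CH3NH3+] = 0.006936/0.07670 = 0.09043 M.
Ka(CH3NH3+) = Kw/Kb = 1.0e-14 / 4.4 x 10^-4 = 2.27e-11.
[H^+] = sqrt(Ka x [CH3NH3+]) = sqrt(2.27e-11 x 0.09043) = 1.43e-6 M.
pH = -log(1.43e-6) = 5.84.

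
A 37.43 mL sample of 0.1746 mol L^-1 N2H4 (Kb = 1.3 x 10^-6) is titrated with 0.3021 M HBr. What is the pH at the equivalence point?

n(N2H4) = 0.1746 x 0.03743 = 0.006535 mol; V(HBr) at equivalence = 0.006535/0.3021 = 0.02163 L.
At equivalence the base is fully converted to N2H5+; total volume = 0.05906 L, so [N2H5+] = 0.006535/0.05906 = 0.1106 M.
Ka(N2H5+) = Kw/Kb = 1.0e-14 / 1.3 x 10^-6 = 7.69e-9.
[H^+] = sqrt(Ka x [N2H5+]) = sqrt(7.69e-9 x 0.1106) = 2.92e-5 M.
pH = -log(2.92e-5) = 4.53.

4.53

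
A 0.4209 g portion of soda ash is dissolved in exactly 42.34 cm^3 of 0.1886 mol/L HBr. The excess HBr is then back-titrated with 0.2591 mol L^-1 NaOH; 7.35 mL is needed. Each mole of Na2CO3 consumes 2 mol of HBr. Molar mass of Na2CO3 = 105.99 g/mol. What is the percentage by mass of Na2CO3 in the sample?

Total n(HBr) added = 0.1886 x 0.04234 = 0.007985 mol.
n(NaOH) used = 0.2591 x 0.007350 = 0.001904 mol, which equals the excess n(HBr).
So n(HBr) consumed by the sample = 0.007985 - 0.001904 = 0.006081 mol.
n(Na2CO3) = 0.006081 / 2 = 0.003040 mol.
mass Na2CO3 = 0.003040 x 105.99 = 0.3223 g, so %Na2CO3 = 0.3223/0.4209 x 100 = 76.6%.

76.6%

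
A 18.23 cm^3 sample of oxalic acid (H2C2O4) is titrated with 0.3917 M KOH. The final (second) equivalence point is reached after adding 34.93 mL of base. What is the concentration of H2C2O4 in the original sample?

0.375 M

n(KOH) = 0.3917 x 0.03493 = 0.01368 mol.
At the final (second) equivalence point, 2 mol OH^- react per mol H2C2O4, so n(H2C2O4) = 0.01368 / 2 = 0.006841 mol.
[H2C2O4] = 0.006841 / 0.01823 L = 0.375 M.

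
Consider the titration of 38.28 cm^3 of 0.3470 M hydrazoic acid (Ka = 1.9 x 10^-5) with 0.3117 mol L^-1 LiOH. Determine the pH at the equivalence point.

8.97

n(HN3) = 0.3470 x 0.03828 = 0.01328 mol; V(LiOH) at equivalence = 0.01328/0.3117 = 0.04262 L.
At equivalence all the acid is converted to N3-; total volume = 0.03828 + 0.04262 = 0.08090 L, so [N3-] = 0.01328/0.08090 = 0.1642 M.
Kb = Kw/Ka = 1.0e-14 / 1.9 x 10^-5 = 5.26e-10.
[OH^-] = sqrt(Kb x [N3-]) = sqrt(5.26e-10 x 0.1642) = 9.30e-6 M.
pOH = 5.03, so pH = 14.00 - 5.03 = 8.97.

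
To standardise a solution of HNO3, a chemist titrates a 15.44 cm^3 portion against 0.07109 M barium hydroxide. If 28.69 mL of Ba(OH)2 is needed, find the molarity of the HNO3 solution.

n(Ba(OH)2) delivered = 0.07109 x 0.02869 = 0.002040 mol.
The reaction is 2 HNO3 + 1 Ba(OH)2, so n(HNO3) = 0.002040 x 2/1 = 0.004079 mol.
[HNO3] = 0.004079 mol / 0.01544 L = 0.264 M.

0.264 M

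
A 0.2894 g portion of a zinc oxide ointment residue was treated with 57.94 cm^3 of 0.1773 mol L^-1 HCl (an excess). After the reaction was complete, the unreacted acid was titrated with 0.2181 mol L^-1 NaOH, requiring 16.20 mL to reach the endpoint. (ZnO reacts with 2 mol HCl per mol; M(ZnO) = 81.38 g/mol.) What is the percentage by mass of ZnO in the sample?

Total n(HCl) added = 0.1773 x 0.05794 = 0.01027 mol.
n(NaOH) used = 0.2181 x 0.01620 = 0.003533 mol, which equals the excess n(HCl).
So n(HCl) consumed by the sample = 0.01027 - 0.003533 = 0.006740 mol.
n(ZnO) = 0.006740 / 2 = 0.003370 mol.
mass ZnO = 0.003370 x 81.38 = 0.2742 g, so %ZnO = 0.2742/0.2894 x 100 = 94.8%.

94.8%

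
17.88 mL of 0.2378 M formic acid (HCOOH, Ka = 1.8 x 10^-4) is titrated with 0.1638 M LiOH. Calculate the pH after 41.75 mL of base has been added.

12.64

n(acid) = 0.2378 x 0.01788 = 0.004252 mol; n(LiOH) added = 0.1638 x 0.04175 = 0.006839 mol.
Base is in excess by 0.006839 - 0.004252 = 0.002587 mol in a total volume of 0.05963 L.
[OH^-] = 0.002587/0.05963 = 0.04338 M, so pOH = 1.36 and pH = 14.00 - 1.36 = 12.64.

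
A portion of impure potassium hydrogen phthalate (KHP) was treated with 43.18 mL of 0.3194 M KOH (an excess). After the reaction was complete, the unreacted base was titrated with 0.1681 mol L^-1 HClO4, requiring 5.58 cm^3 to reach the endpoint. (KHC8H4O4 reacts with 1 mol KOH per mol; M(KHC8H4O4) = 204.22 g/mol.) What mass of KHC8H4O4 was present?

Total n(KOH) added = 0.3194 x 0.04318 = 0.01379 mol.
n(HClO4) used = 0.1681 x 0.005580 = 0.0009380 mol, which equals the excess n(KOH).
So n(KOH) consumed by the sample = 0.01379 - 0.0009380 = 0.01285 mol.
n(KHC8H4O4) = 0.01285 / 1 = 0.01285 mol.
mass = 0.01285 mol x 204.22 g/mol = 2.62 g.

2.62 g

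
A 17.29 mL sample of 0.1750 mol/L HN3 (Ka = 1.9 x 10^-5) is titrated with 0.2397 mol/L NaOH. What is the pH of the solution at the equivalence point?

8.86

n(HN3) = 0.1750 x 0.01729 = 0.003026 mol; V(NaOH) at equivalence = 0.003026/0.2397 = 0.01262 L.
At equivalence all the acid is converted to N3-; total volume = 0.01729 + 0.01262 = 0.02991 L, so [N3-] = 0.003026/0.02991 = 0.1012 M.
Kb = Kw/Ka = 1.0e-14 / 1.9 x 10^-5 = 5.26e-10.
[OH^-] = sqrt(Kb x [N3-]) = sqrt(5.26e-10 x 0.1012) = 7.30e-6 M.
pOH = 5.14, so pH = 14.00 - 5.14 = 8.86.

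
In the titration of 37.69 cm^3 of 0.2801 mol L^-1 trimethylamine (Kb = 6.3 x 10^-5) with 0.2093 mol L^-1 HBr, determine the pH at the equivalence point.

n((CH3)3N) = 0.2801 x 0.03769 = 0.01056 mol; V(HBr) at equivalence = 0.01056/0.2093 = 0.05044 L.
At equivalence the base is fully converted to (CH3)3NH+; total volume = 0.08813 L, so [(CH3)3NH+] = 0.01056/0.08813 = 0.1198 M.
Ka((CH3)3NH+) = Kw/Kb = 1.0e-14 / 6.3 x 10^-5 = 1.59e-10.
[H^+] = sqrt(Ka x [(CH3)3NH+]) = sqrt(1.59e-10 x 0.1198) = 4.36e-6 M.
pH = -log(4.36e-6) = 5.36.

5.36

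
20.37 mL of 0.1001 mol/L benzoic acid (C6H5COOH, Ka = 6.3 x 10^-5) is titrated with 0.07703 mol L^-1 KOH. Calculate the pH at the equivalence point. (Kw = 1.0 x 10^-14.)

8.42

n(C6H5COOH) = 0.1001 x 0.02037 = 0.002039 mol; V(KOH) at equivalence = 0.002039/0.07703 = 0.02647 L.
At equivalence all the acid is converted to C6H5COO-; total volume = 0.02037 + 0.02647 = 0.04684 L, so [C6H5COO-] = 0.002039/0.04684 = 0.04353 M.
Kb = Kw/Ka = 1.0e-14 / 6.3 x 10^-5 = 1.59e-10.
[OH^-] = sqrt(Kb x [C6H5COO-]) = sqrt(1.59e-10 x 0.04353) = 2.63e-6 M.
pOH = 5.58, so pH = 14.00 - 5.58 = 8.42.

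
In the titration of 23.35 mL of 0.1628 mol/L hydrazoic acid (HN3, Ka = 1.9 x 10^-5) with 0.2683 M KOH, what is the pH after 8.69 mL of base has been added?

Initial n(HN3) = 0.1628 x 0.02335 = 0.003801 mol.
n(KOH) added = 0.2683 x 0.008690 = 0.002332 mol, converting that many moles of HN3 to N3-.
Remaining n(HN3) = 0.001470 mol; n(N3-) = 0.002332 mol.
By Henderson-Hasselbalch, pH = pKa + log([A^-]/[HA]) = 4.72 + log(0.002332/0.001470) = 4.72 + (+0.20) = 4.92.

4.92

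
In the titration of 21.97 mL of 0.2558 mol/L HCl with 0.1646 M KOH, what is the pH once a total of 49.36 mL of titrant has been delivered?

n(acid) = 0.2558 x 0.02197 = 0.005620 mol; n(KOH) added = 0.1646 x 0.04936 = 0.008125 mol.
Base is in excess by 0.008125 - 0.005620 = 0.002505 mol in a total volume of 0.07133 L.
[OH^-] = 0.002505/0.07133 = 0.03511 M, so pOH = 1.45 and pH = 14.00 - 1.45 = 12.55.

12.55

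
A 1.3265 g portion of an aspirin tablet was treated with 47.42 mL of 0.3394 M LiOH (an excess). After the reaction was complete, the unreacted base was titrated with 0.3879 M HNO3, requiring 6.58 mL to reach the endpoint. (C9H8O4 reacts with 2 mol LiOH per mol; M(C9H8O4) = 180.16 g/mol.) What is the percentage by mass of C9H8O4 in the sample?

92.0%

Total n(LiOH) added = 0.3394 x 0.04742 = 0.01609 mol.
n(HNO3) used = 0.3879 x 0.006580 = 0.002552 mol, which equals the excess n(LiOH).
So n(LiOH) consumed by the sample = 0.01609 - 0.002552 = 0.01354 mol.
n(C9H8O4) = 0.01354 / 2 = 0.006771 mol.
mass C9H8O4 = 0.006771 x 180.16 = 1.220 g, so %C9H8O4 = 1.220/1.3265 x 100 = 92.0%.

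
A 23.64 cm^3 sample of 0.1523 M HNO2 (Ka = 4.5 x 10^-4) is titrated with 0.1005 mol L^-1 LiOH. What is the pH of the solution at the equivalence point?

8.06

n(HNO2) = 0.1523 x 0.02364 = 0.003600 mol; V(LiOH) at equivalence = 0.003600/0.1005 = 0.03582 L.
At equivalence all the acid is converted to NO2-; total volume = 0.02364 + 0.03582 = 0.05946 L, so [NO2-] = 0.003600/0.05946 = 0.06055 M.
Kb = Kw/Ka = 1.0e-14 / 4.5 x 10^-4 = 2.22e-11.
[OH^-] = sqrt(Kb x [NO2-]) = sqrt(2.22e-11 x 0.06055) = 1.16e-6 M.
pOH = 5.94, so pH = 14.00 - 5.94 = 8.06.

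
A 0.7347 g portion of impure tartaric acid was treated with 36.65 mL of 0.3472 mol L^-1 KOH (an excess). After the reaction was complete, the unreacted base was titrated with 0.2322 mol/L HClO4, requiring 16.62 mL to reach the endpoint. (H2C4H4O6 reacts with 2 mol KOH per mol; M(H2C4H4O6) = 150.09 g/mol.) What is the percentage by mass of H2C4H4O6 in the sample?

Total n(KOH) added = 0.3472 x 0.03665 = 0.01272 mol.
n(HClO4) used = 0.2322 x 0.01662 = 0.003859 mol, which equals the excess n(KOH).
So n(KOH) consumed by the sample = 0.01272 - 0.003859 = 0.008866 mol.
n(H2C4H4O6) = 0.008866 / 2 = 0.004433 mol.
mass H2C4H4O6 = 0.004433 x 150.09 = 0.6653 g, so %H2C4H4O6 = 0.6653/0.7347 x 100 = 90.6%.

90.6%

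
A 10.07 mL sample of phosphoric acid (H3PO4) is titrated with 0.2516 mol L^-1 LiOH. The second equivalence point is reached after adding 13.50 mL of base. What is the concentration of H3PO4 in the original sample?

n(LiOH) = 0.2516 x 0.01350 = 0.003397 mol.
At the second equivalence point, 2 mol OH^- react per mol H3PO4, so n(H3PO4) = 0.003397 / 2 = 0.001698 mol.
[H3PO4] = 0.001698 / 0.01007 L = 0.169 M.

0.169 M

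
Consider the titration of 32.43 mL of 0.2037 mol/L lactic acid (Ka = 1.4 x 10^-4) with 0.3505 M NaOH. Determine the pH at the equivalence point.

8.48

n(HC3H5O3) = 0.2037 x 0.03243 = 0.006606 mol; V(NaOH) at equivalence = 0.006606/0.3505 = 0.01885 L.
At equivalence all the acid is converted to C3H5O3-; total volume = 0.03243 + 0.01885 = 0.05128 L, so [C3H5O3-] = 0.006606/0.05128 = 0.1288 M.
Kb = Kw/Ka = 1.0e-14 / 1.4 x 10^-4 = 7.14e-11.
[OH^-] = sqrt(Kb x [C3H5O3-]) = sqrt(7.14e-11 x 0.1288) = 3.03e-6 M.
pOH = 5.52, so pH = 14.00 - 5.52 = 8.48.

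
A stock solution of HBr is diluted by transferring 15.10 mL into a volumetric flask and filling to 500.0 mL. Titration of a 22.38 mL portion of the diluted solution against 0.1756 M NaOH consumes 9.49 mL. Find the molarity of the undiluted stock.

2.47 M

n(NaOH) = 0.1756 x 0.009490 = 0.001666 mol.
n(HBr) in the aliquot = 0.001666 mol.
[diluted HBr] = 0.001666 / 0.02238 = 0.07446 M.
Dilution factor = 500.0/15.10 = 33.11, so [stock] = 0.07446 x 33.11 = 2.47 M.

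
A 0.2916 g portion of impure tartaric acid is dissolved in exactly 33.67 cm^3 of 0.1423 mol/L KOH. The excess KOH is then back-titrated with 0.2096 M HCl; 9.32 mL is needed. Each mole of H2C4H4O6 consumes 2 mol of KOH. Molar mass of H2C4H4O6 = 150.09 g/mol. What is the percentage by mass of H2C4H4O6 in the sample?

Total n(KOH) added = 0.1423 x 0.03367 = 0.004791 mol.
n(HCl) used = 0.2096 x 0.009320 = 0.001953 mol, which equals the excess n(KOH).
So n(KOH) consumed by the sample = 0.004791 - 0.001953 = 0.002838 mol.
n(H2C4H4O6) = 0.002838 / 2 = 0.001419 mol.
mass H2C4H4O6 = 0.001419 x 150.09 = 0.2130 g, so %H2C4H4O6 = 0.2130/0.2916 x 100 = 73.0%.

73.0%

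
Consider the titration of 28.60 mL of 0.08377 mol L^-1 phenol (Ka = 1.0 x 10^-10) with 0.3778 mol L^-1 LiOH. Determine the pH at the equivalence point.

n(C6H5OH) = 0.08377 x 0.02860 = 0.002396 mol; V(LiOH) at equivalence = 0.002396/0.3778 = 0.006342 L.
At equivalence all the acid is converted to C6H5O-; total volume = 0.02860 + 0.006342 = 0.03494 L, so [C6H5O-] = 0.002396/0.03494 = 0.06857 M.
Kb = Kw/Ka = 1.0e-14 / 1.0 x 10^-10 = 0.000100.
[OH^-] = sqrt(Kb x [C6H5O-]) = sqrt(0.000100 x 0.06857) = 0.00262 M.
pOH = 2.58, so pH = 14.00 - 2.58 = 11.42.

11.42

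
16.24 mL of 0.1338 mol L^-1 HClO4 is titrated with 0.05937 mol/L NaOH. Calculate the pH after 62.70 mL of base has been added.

12.29

n(acid) = 0.1338 x 0.01624 = 0.002173 mol; n(NaOH) added = 0.05937 x 0.06270 = 0.003722 mol.
Base is in excess by 0.003722 - 0.002173 = 0.001550 mol in a total volume of 0.07894 L.
[OH^-] = 0.001550/0.07894 = 0.01963 M, so pOH = 1.71 and pH = 14.00 - 1.71 = 12.29.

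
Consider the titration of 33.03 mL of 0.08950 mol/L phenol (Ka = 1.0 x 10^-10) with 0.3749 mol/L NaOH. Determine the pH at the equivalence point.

11.43

n(C6H5OH) = 0.08950 x 0.03303 = 0.002956 mol; V(NaOH) at equivalence = 0.002956/0.3749 = 0.007885 L.
At equivalence all the acid is converted to C6H5O-; total volume = 0.03303 + 0.007885 = 0.04092 L, so [C6H5O-] = 0.002956/0.04092 = 0.07225 M.
Kb = Kw/Ka = 1.0e-14 / 1.0 x 10^-10 = 0.000100.
[OH^-] = sqrt(Kb x [C6H5O-]) = sqrt(0.000100 x 0.07225) = 0.00269 M.
pOH = 2.57, so pH = 14.00 - 2.57 = 11.43.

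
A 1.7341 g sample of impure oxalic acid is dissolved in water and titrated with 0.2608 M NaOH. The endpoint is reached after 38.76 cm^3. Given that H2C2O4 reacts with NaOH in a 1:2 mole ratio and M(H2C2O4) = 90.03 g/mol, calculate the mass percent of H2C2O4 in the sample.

26.2%

n(NaOH) = 0.2608 x 0.03876 = 0.01011 mol.
n(H2C2O4) = 0.01011 / 2 = 0.005054 mol.
mass of H2C2O4 = 0.005054 x 90.03 = 0.4550 g.
% purity = 0.4550 / 1.7341 x 100 = 26.2%.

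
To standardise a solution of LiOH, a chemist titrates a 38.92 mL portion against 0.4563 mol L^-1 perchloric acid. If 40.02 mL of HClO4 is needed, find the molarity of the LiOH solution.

0.469 M

n(HClO4) delivered = 0.4563 x 0.04002 = 0.01826 mol.
For a 1:1 reaction, n(LiOH) = 0.01826 mol.
[LiOH] = 0.01826 mol / 0.03892 L = 0.469 M.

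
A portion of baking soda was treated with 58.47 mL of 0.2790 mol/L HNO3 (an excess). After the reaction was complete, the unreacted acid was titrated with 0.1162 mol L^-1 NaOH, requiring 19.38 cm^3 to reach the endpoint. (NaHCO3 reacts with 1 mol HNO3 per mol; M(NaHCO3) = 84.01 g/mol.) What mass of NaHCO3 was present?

1.18 g

Total n(HNO3) added = 0.2790 x 0.05847 = 0.01631 mol.
n(NaOH) used = 0.1162 x 0.01938 = 0.002252 mol, which equals the excess n(HNO3).
So n(HNO3) consumed by the sample = 0.01631 - 0.002252 = 0.01406 mol.
n(NaHCO3) = 0.01406 / 1 = 0.01406 mol.
mass = 0.01406 mol x 84.01 g/mol = 1.18 g.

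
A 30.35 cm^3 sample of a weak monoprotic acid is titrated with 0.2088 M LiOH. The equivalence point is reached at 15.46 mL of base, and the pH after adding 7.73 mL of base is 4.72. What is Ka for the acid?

7.73 mL is half of the equivalence volume, so this is the half-equivalence point where [HA] = [A^-].
At half-equivalence pH = pKa, so pKa = 4.72.
Ka = 10^(-4.72) = 1.9 x 10^-5.

1.9 x 10^-5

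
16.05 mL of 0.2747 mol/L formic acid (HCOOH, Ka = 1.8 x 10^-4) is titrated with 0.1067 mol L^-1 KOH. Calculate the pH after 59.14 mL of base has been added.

12.40

n(acid) = 0.2747 x 0.01605 = 0.004409 mol; n(KOH) added = 0.1067 x 0.05914 = 0.006310 mol.
Base is in excess by 0.006310 - 0.004409 = 0.001901 mol in a total volume of 0.07519 L.
[OH^-] = 0.001901/0.07519 = 0.02529 M, so pOH = 1.60 and pH = 14.00 - 1.60 = 12.40.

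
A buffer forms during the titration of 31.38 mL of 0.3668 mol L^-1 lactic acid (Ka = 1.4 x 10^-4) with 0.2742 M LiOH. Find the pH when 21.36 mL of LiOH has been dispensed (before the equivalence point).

3.87

Initial n(HC3H5O3) = 0.3668 x 0.03138 = 0.01151 mol.
n(LiOH) added = 0.2742 x 0.02136 = 0.005857 mol, converting that many moles of HC3H5O3 to C3H5O3-.
Remaining n(HC3H5O3) = 0.005653 mol; n(C3H5O3-) = 0.005857 mol.
By Henderson-Hasselbalch, pH = pKa + log([A^-]/[HA]) = 3.85 + log(0.005857/0.005653) = 3.85 + (+0.02) = 3.87.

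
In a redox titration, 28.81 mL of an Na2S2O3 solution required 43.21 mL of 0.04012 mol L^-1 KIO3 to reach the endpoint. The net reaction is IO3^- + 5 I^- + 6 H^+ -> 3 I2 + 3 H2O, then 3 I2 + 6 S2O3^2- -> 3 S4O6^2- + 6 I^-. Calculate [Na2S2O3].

n(KIO3) = 0.04012 x 0.04321 = 0.001734 mol.
From the balanced equation, 1 mol KIO3 reacts with 6 mol Na2S2O3, so n(Na2S2O3) = 0.001734 x 6/1 = 0.01040 mol.
[Na2S2O3] = 0.01040 / 0.02881 L = 0.361 M.

0.361 M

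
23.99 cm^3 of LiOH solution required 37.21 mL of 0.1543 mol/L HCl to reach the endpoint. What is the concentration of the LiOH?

n(HCl) delivered = 0.1543 x 0.03721 = 0.005742 mol.
For a 1:1 reaction, n(LiOH) = 0.005742 mol.
[LiOH] = 0.005742 mol / 0.02399 L = 0.239 M.

0.239 M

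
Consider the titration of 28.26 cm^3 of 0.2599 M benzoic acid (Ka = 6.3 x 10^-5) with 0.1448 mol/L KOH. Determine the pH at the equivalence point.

8.58

n(C6H5COOH) = 0.2599 x 0.02826 = 0.007345 mol; V(KOH) at equivalence = 0.007345/0.1448 = 0.05072 L.
At equivalence all the acid is converted to C6H5COO-; total volume = 0.02826 + 0.05072 = 0.07898 L, so [C6H5COO-] = 0.007345/0.07898 = 0.09299 M.
Kb = Kw/Ka = 1.0e-14 / 6.3 x 10^-5 = 1.59e-10.
[OH^-] = sqrt(Kb x [C6H5COO-]) = sqrt(1.59e-10 x 0.09299) = 3.84e-6 M.
pOH = 5.42, so pH = 14.00 - 5.42 = 8.58.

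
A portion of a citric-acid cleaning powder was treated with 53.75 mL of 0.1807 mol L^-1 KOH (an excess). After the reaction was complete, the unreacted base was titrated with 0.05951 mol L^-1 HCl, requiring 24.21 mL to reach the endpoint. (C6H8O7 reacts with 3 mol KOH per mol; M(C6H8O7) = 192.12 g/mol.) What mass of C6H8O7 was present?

Total n(KOH) added = 0.1807 x 0.05375 = 0.009713 mol.
n(HCl) used = 0.05951 x 0.02421 = 0.001441 mol, which equals the excess n(KOH).
So n(KOH) consumed by the sample = 0.009713 - 0.001441 = 0.008272 mol.
n(C6H8O7) = 0.008272 / 3 = 0.002757 mol.
mass = 0.002757 mol x 192.12 g/mol = 0.530 g.

0.530 g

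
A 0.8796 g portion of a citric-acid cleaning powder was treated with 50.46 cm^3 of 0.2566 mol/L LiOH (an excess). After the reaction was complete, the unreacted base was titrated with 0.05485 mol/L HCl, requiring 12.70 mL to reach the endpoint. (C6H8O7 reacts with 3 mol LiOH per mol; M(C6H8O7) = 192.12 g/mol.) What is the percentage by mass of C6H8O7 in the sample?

Total n(LiOH) added = 0.2566 x 0.05046 = 0.01295 mol.
n(HCl) used = 0.05485 x 0.01270 = 0.0006966 mol, which equals the excess n(LiOH).
So n(LiOH) consumed by the sample = 0.01295 - 0.0006966 = 0.01225 mol.
n(C6H8O7) = 0.01225 / 3 = 0.004084 mol.
mass C6H8O7 = 0.004084 x 192.12 = 0.7846 g, so %C6H8O7 = 0.7846/0.8796 x 100 = 89.2%.

89.2%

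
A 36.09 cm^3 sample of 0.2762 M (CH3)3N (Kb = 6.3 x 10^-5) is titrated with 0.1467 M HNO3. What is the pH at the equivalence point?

n((CH3)3N) = 0.2762 x 0.03609 = 0.009968 mol; V(HNO3) at equivalence = 0.009968/0.1467 = 0.06795 L.
At equivalence the base is fully converted to (CH3)3NH+; total volume = 0.1040 L, so [(CH3)3NH+] = 0.009968/0.1040 = 0.09581 M.
Ka((CH3)3NH+) = Kw/Kb = 1.0e-14 / 6.3 x 10^-5 = 1.59e-10.
[H^+] = sqrt(Ka x [(CH3)3NH+]) = sqrt(1.59e-10 x 0.09581) = 3.90e-6 M.
pH = -log(3.90e-6) = 5.41.

5.41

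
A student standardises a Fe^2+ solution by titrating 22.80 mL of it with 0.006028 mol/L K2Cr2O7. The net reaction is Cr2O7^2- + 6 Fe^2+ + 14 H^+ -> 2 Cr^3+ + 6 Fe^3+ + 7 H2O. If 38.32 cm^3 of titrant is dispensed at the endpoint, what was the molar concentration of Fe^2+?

n(K2Cr2O7) = 0.006028 x 0.03832 = 0.0002310 mol.
From the balanced equation, 1 mol K2Cr2O7 reacts with 6 mol Fe^2+, so n(Fe^2+) = 0.0002310 x 6/1 = 0.001386 mol.
[Fe^2+] = 0.001386 / 0.02280 L = 0.0608 M.

0.0608 M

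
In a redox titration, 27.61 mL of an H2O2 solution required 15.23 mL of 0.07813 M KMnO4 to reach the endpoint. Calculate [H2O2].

n(KMnO4) = 0.07813 x 0.01523 = 0.001190 mol.
From the balanced equation, 2 mol KMnO4 reacts with 5 mol H2O2, so n(H2O2) = 0.001190 x 5/2 = 0.002975 mol.
[H2O2] = 0.002975 / 0.02761 L = 0.108 M.

0.108 M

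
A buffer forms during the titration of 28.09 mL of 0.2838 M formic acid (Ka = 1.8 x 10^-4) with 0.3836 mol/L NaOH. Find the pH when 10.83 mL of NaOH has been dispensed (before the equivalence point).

3.78

Initial n(HCOOH) = 0.2838 x 0.02809 = 0.007972 mol.
n(NaOH) added = 0.3836 x 0.01083 = 0.004154 mol, converting that many moles of HCOOH to HCOO-.
Remaining n(HCOOH) = 0.003818 mol; n(HCOO-) = 0.004154 mol.
By Henderson-Hasselbalch, pH = pKa + log([A^-]/[HA]) = 3.74 + log(0.004154/0.003818) = 3.74 + (+0.04) = 3.78.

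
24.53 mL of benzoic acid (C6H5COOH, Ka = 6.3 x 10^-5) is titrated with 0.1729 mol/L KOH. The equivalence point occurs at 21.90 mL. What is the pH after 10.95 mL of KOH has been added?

4.20

10.95 mL is exactly half the equivalence volume (21.90/2), i.e. the half-equivalence point.
There, n(HA) = n(A^-), so pH = pKa = -log(6.3 x 10^-5) = 4.20.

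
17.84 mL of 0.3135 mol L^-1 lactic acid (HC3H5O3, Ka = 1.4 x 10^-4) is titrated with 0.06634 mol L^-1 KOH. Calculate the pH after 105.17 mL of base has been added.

12.05

n(acid) = 0.3135 x 0.01784 = 0.005593 mol; n(KOH) added = 0.06634 x 0.1052 = 0.006977 mol.
Base is in excess by 0.006977 - 0.005593 = 0.001384 mol in a total volume of 0.1230 L.
[OH^-] = 0.001384/0.1230 = 0.01125 M, so pOH = 1.95 and pH = 14.00 - 1.95 = 12.05.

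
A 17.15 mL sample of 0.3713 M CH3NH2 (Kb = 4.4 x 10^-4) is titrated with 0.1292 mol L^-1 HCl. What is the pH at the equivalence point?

n(CH3NH2) = 0.3713 x 0.01715 = 0.006368 mol; V(HCl) at equivalence = 0.006368/0.1292 = 0.04929 L.
At equivalence the base is fully converted to CH3NH3+; total volume = 0.06644 L, so [CH3NH3+] = 0.006368/0.06644 = 0.09585 M.
Ka(CH3NH3+) = Kw/Kb = 1.0e-14 / 4.4 x 10^-4 = 2.27e-11.
[H^+] = sqrt(Ka x [CH3NH3+]) = sqrt(2.27e-11 x 0.09585) = 1.48e-6 M.
pH = -log(1.48e-6) = 5.83.

5.83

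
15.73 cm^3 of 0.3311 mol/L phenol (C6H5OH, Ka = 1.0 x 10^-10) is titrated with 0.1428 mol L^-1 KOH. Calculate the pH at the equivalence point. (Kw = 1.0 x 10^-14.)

11.50

n(C6H5OH) = 0.3311 x 0.01573 = 0.005208 mol; V(KOH) at equivalence = 0.005208/0.1428 = 0.03647 L.
At equivalence all the acid is converted to C6H5O-; total volume = 0.01573 + 0.03647 = 0.05220 L, so [C6H5O-] = 0.005208/0.05220 = 0.09977 M.
Kb = Kw/Ka = 1.0e-14 / 1.0 x 10^-10 = 0.000100.
[OH^-] = sqrt(Kb x [C6H5O-]) = sqrt(0.000100 x 0.09977) = 0.00316 M.
pOH = 2.50, so pH = 14.00 - 2.50 = 11.50.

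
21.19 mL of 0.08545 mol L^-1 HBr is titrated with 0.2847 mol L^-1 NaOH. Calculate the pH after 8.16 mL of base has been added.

12.24

n(acid) = 0.08545 x 0.02119 = 0.001811 mol; n(NaOH) added = 0.2847 x 0.008160 = 0.002323 mol.
Base is in excess by 0.002323 - 0.001811 = 0.0005125 mol in a total volume of 0.02935 L.
[OH^-] = 0.0005125/0.02935 = 0.01746 M, so pOH = 1.76 and pH = 14.00 - 1.76 = 12.24.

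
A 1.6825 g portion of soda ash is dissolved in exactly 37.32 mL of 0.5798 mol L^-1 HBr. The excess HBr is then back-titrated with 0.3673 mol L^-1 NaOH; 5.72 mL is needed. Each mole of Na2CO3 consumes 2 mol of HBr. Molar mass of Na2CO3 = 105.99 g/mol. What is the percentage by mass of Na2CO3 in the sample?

Total n(HBr) added = 0.5798 x 0.03732 = 0.02164 mol.
n(NaOH) used = 0.3673 x 0.005720 = 0.002101 mol, which equals the excess n(HBr).
So n(HBr) consumed by the sample = 0.02164 - 0.002101 = 0.01954 mol.
n(Na2CO3) = 0.01954 / 2 = 0.009769 mol.
mass Na2CO3 = 0.009769 x 105.99 = 1.035 g, so %Na2CO3 = 1.035/1.6825 x 100 = 61.5%.

61.5%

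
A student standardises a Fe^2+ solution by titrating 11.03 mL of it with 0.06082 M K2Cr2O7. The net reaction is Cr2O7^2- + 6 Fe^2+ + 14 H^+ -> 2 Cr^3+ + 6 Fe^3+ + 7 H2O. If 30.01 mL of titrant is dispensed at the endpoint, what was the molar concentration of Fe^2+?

0.993 M

n(K2Cr2O7) = 0.06082 x 0.03001 = 0.001825 mol.
From the balanced equation, 1 mol K2Cr2O7 reacts with 6 mol Fe^2+, so n(Fe^2+) = 0.001825 x 6/1 = 0.01095 mol.
[Fe^2+] = 0.01095 / 0.01103 L = 0.993 M.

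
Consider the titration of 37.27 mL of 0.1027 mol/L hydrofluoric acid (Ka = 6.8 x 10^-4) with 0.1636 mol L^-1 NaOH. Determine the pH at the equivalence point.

n(HF) = 0.1027 x 0.03727 = 0.003828 mol; V(NaOH) at equivalence = 0.003828/0.1636 = 0.02340 L.
At equivalence all the acid is converted to F-; total volume = 0.03727 + 0.02340 = 0.06067 L, so [F-] = 0.003828/0.06067 = 0.06309 M.
Kb = Kw/Ka = 1.0e-14 / 6.8 x 10^-4 = 1.47e-11.
[OH^-] = sqrt(Kb x [F-]) = sqrt(1.47e-11 x 0.06309) = 9.63e-7 M.
pOH = 6.02, so pH = 14.00 - 6.02 = 7.98.

7.98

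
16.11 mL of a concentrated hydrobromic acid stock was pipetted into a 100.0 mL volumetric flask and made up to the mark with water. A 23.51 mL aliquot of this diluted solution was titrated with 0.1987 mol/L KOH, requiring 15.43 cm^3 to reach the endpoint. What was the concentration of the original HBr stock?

n(KOH) = 0.1987 x 0.01543 = 0.003066 mol.
n(HBr) in the aliquot = 0.003066 mol.
[diluted HBr] = 0.003066 / 0.02351 = 0.1304 M.
Dilution factor = 100.0/16.11 = 6.207, so [stock] = 0.1304 x 6.207 = 0.809 M.

0.809 M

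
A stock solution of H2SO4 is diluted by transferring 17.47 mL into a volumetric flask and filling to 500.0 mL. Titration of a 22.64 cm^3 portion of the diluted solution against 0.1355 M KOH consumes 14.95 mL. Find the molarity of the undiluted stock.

n(KOH) = 0.1355 x 0.01495 = 0.002026 mol.
n(H2SO4) in the aliquot = 0.002026 x 1/2 = 0.001013 mol.
[diluted H2SO4] = 0.001013 / 0.02264 = 0.04474 M.
Dilution factor = 500.0/17.47 = 28.62, so [stock] = 0.04474 x 28.62 = 1.28 M.

1.28 M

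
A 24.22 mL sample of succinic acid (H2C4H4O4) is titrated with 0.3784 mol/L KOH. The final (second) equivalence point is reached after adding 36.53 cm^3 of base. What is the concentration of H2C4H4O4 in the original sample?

0.285 M

n(KOH) = 0.3784 x 0.03653 = 0.01382 mol.
At the final (second) equivalence point, 2 mol OH^- react per mol H2C4H4O4, so n(H2C4H4O4) = 0.01382 / 2 = 0.006911 mol.
[H2C4H4O4] = 0.006911 / 0.02422 L = 0.285 M.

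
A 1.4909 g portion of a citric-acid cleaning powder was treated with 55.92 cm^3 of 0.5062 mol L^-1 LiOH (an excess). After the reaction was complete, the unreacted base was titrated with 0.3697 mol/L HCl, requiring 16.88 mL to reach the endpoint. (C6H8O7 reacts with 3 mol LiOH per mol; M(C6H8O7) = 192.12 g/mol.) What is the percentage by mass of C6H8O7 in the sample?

Total n(LiOH) added = 0.5062 x 0.05592 = 0.02831 mol.
n(HCl) used = 0.3697 x 0.01688 = 0.006241 mol, which equals the excess n(LiOH).
So n(LiOH) consumed by the sample = 0.02831 - 0.006241 = 0.02207 mol.
n(C6H8O7) = 0.02207 / 3 = 0.007355 mol.
mass C6H8O7 = 0.007355 x 192.12 = 1.413 g, so %C6H8O7 = 1.413/1.4909 x 100 = 94.8%.

94.8%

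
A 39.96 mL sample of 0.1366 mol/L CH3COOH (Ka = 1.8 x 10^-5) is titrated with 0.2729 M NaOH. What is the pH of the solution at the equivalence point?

8.85

n(CH3COOH) = 0.1366 x 0.03996 = 0.005459 mol; V(NaOH) at equivalence = 0.005459/0.2729 = 0.02000 L.
At equivalence all the acid is converted to CH3COO-; total volume = 0.03996 + 0.02000 = 0.05996 L, so [CH3COO-] = 0.005459/0.05996 = 0.09103 M.
Kb = Kw/Ka = 1.0e-14 / 1.8 x 10^-5 = 5.56e-10.
[OH^-] = sqrt(Kb x [CH3COO-]) = sqrt(5.56e-10 x 0.09103) = 7.11e-6 M.
pOH = 5.15, so pH = 14.00 - 5.15 = 8.85.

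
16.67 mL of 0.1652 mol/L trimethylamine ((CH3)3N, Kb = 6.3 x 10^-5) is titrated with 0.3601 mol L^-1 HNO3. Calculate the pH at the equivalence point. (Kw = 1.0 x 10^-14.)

5.37

n((CH3)3N) = 0.1652 x 0.01667 = 0.002754 mol; V(HNO3) at equivalence = 0.002754/0.3601 = 0.007648 L.
At equivalence the base is fully converted to (CH3)3NH+; total volume = 0.02432 L, so [(CH3)3NH+] = 0.002754/0.02432 = 0.1132 M.
Ka((CH3)3NH+) = Kw/Kb = 1.0e-14 / 6.3 x 10^-5 = 1.59e-10.
[H^+] = sqrt(Ka x [(CH3)3NH+]) = sqrt(1.59e-10 x 0.1132) = 4.24e-6 M.
pH = -log(4.24e-6) = 5.37.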